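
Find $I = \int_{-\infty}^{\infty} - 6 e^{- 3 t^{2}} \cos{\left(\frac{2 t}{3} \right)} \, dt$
$- \frac{2 \sqrt{3} \sqrt{\pi}}{e^{\frac{1}{27}}}$

Treat the cosine frequency as a parameter and define $I(b) = \int_{-\infty}^{\infty} - 6 e^{- 3 t^{2}} \cos{\left(b t \right)} \, dt$.

Differentiating under the integral sign,
$$I'(b) = \int_{-\infty}^{\infty} 6 t e^{- 3 t^{2}} \sin{\left(b t \right)} \, dt.$$

Integrate $\int_{-\infty}^{\infty} t \sin(b t)\, e^{- 3 t^{2}}\, dt$ by parts with $u = \sin(b t)$ and $dv = t\, e^{- 3 t^{2}}\, dt$, giving $v = - \frac{e^{- 3 t^{2}}}{6}$. The boundary term vanishes and
$$\int_{-\infty}^{\infty} t \sin(b t)\, e^{- 3 t^{2}}\, dt = \frac{b}{6} \int_{-\infty}^{\infty} \cos(b t)\, e^{- 3 t^{2}}\, dt,$$
so $I'(b) = - \frac{b}{6}\, I(b)$.

This is a separable first-order ODE; solving with the initial condition $I(0) = \int_{-\infty}^{\infty} - 6 e^{- 3 t^{2}}\,dt = - 2 \sqrt{3} \sqrt{\pi}$ gives
$$I(b) = - 2 \sqrt{3} \sqrt{\pi} e^{- \frac{b^{2}}{12}}.$$

Setting $b = \frac{2}{3}$:
$$I = - \frac{2 \sqrt{3} \sqrt{\pi}}{e^{\frac{1}{27}}}.$$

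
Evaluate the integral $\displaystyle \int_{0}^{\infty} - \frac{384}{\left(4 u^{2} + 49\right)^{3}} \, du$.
$- \frac{36 \pi}{16807}$

Begin with the known result
$$J(a) = \int_{0}^{\infty} - \frac{6}{a^{2} + u^{2}} \, du = - \frac{3 \pi}{a}.$$

Differentiating under the integral sign with respect to $a$,
$$\frac{dJ}{da} = \int_{0}^{\infty} \frac{12 a}{\left(a^{2} + u^{2}\right)^{2}} \, du = \frac{3 \pi}{a^{2}},$$
so $\int_{0}^{\infty} - \frac{6}{\left(a^{2} + u^{2}\right)^{2}} \, du = - \frac{3 \pi}{2 a^{3}}$.

Repeating — each differentiation of $1/(u^2+a^2)^j$ produces $-2ja/(u^2+a^2)^{j+1}$ — and dividing through by $-2ja$ at each step yields, after $2$ differentiations in total,
$$\int_{0}^{\infty} - \frac{6}{\left(a^{2} + u^{2}\right)^{3}} \, du = - \frac{9 \pi}{8 a^{5}}.$$

Setting $a = \frac{7}{2}$:
$$I = - \frac{36 \pi}{16807}.$$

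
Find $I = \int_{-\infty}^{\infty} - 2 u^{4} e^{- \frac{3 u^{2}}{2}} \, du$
$- \frac{2 \sqrt{6} \sqrt{\pi}}{9}$

Begin with the known integral
$$J(a) = \int_{-\infty}^{\infty} - 2 e^{- a u^{2}} \, du = - \frac{2 \sqrt{\pi}}{\sqrt{a}}.$$

Differentiating under the integral sign brings down a factor of $(-u^2)$:
$$\frac{dJ}{da} = \int_{-\infty}^{\infty} 2 u^{2} e^{- a u^{2}} \, du = \frac{\sqrt{\pi}}{a^{\frac{3}{2}}}.$$

Repeating twice in total — each differentiation brings down another $(-u^2)$ — gives
$$\frac{d^{2}J}{da^{2}} = \int_{-\infty}^{\infty} - 2 u^{4} e^{- a u^{2}} \, du = - \frac{3 \sqrt{\pi}}{2 a^{\frac{5}{2}}},$$
and the integrand here is exactly the target integrand, so $I = - \frac{3 \sqrt{\pi}}{2 a^{\frac{5}{2}}}$.

Setting $a = \frac{3}{2}$:
$$I = - \frac{2 \sqrt{6} \sqrt{\pi}}{9}.$$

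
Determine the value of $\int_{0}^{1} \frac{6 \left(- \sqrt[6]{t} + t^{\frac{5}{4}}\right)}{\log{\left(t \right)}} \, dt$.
$\log{\left(\frac{387420489}{7529536} \right)}$

Introduce a parameter $a$ in the exponent: let $I(a) = \int_{0}^{1} \frac{6 \left(- \sqrt[6]{t} + t^{a}\right)}{\log{\left(t \right)}} \, dt$.

Since $\dfrac{\partial}{\partial a}\,t^{a} = t^{a} \ln t$, the $\ln t$ in the denominator cancels and
$$\frac{dI}{da} = \int_{0}^{1} 6 t^{a} \, dt = 6 \left[\frac{t^{a+1}}{a+1}\right]_0^1 = \frac{6}{a + 1}.$$

Integrating with respect to $a$ gives $I(a) = \log{\left(\frac{46656 \left(a + 1\right)^{6}}{117649} \right)} + C$.

At $a = \frac{1}{6}$ the integrand is identically $0$, so $I(\frac{1}{6}) = 0$. The closed form gives $0$, hence $C = 0$.

Setting $a = \frac{5}{4}$:
$$I = \log{\left(\frac{387420489}{7529536} \right)}.$$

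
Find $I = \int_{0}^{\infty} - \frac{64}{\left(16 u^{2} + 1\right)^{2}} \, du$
$- 4 \pi$

Recall the elementary integral
$$J(a) = \int_{0}^{\infty} - \frac{1}{4 \left(a^{2} + u^{2}\right)} \, du = - \frac{\pi}{8 a}.$$

Differentiating under the integral sign with respect to $a$,
$$\frac{dJ}{da} = \int_{0}^{\infty} \frac{a}{2 \left(a^{2} + u^{2}\right)^{2}} \, du = \frac{\pi}{8 a^{2}},$$
so $\int_{0}^{\infty} - \frac{1}{4 \left(a^{2} + u^{2}\right)^{2}} \, du = - \frac{\pi}{16 a^{3}}$.

Setting $a = \frac{1}{4}$:
$$I = - 4 \pi.$$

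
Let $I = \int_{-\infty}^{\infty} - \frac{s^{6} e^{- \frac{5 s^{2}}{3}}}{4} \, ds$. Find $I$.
$- \frac{81 \sqrt{15} \sqrt{\pi}}{4000}$

Begin with the known integral
$$J(a) = \int_{-\infty}^{\infty} - \frac{e^{- a s^{2}}}{4} \, ds = - \frac{\sqrt{\pi}}{4 \sqrt{a}}.$$

Differentiating under the integral sign brings down a factor of $(-s^2)$:
$$\frac{dJ}{da} = \int_{-\infty}^{\infty} \frac{s^{2} e^{- a s^{2}}}{4} \, ds = \frac{\sqrt{\pi}}{8 a^{\frac{3}{2}}}.$$

Repeating $3$ times in total — each differentiation brings down another $(-s^2)$ — gives
$$\frac{d^{3}J}{da^{3}} = \int_{-\infty}^{\infty} \frac{s^{6} e^{- a s^{2}}}{4} \, ds = \frac{15 \sqrt{\pi}}{32 a^{\frac{7}{2}}},$$
and the integrand here is $(-1)^{3}$ times the target integrand, so $I = (-1)^{3}\,\frac{d^{3}J}{da^{3}} = - \frac{15 \sqrt{\pi}}{32 a^{\frac{7}{2}}}$.

Setting $a = \frac{5}{3}$:
$$I = - \frac{81 \sqrt{15} \sqrt{\pi}}{4000}.$$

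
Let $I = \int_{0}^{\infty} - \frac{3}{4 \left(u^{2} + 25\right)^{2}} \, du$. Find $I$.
$- \frac{3 \pi}{2000}$

Begin with the known result
$$J(a) = \int_{0}^{\infty} - \frac{3}{4 \left(a^{2} + u^{2}\right)} \, du = - \frac{3 \pi}{8 a}.$$

Differentiating under the integral sign with respect to $a$,
$$\frac{dJ}{da} = \int_{0}^{\infty} \frac{3 a}{2 \left(a^{2} + u^{2}\right)^{2}} \, du = \frac{3 \pi}{8 a^{2}},$$
so $\int_{0}^{\infty} - \frac{3}{4 \left(a^{2} + u^{2}\right)^{2}} \, du = - \frac{3 \pi}{16 a^{3}}$.

Setting $a = 5$:
$$I = - \frac{3 \pi}{2000}.$$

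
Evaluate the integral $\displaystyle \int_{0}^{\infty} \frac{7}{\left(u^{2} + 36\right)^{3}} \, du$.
$\frac{7 \pi}{41472}$

Begin with the known result
$$J(a) = \int_{0}^{\infty} \frac{7}{a^{2} + u^{2}} \, du = \frac{7 \pi}{2 a}.$$

Differentiating under the integral sign with respect to $a$,
$$\frac{dJ}{da} = \int_{0}^{\infty} - \frac{14 a}{\left(a^{2} + u^{2}\right)^{2}} \, du = - \frac{7 \pi}{2 a^{2}},$$
so $\int_{0}^{\infty} \frac{7}{\left(a^{2} + u^{2}\right)^{2}} \, du = \frac{7 \pi}{4 a^{3}}$.

Repeating — each differentiation of $1/(u^2+a^2)^j$ produces $-2ja/(u^2+a^2)^{j+1}$ — and dividing through by $-2ja$ at each step yields, after $2$ differentiations in total,
$$\int_{0}^{\infty} \frac{7}{\left(a^{2} + u^{2}\right)^{3}} \, du = \frac{21 \pi}{16 a^{5}}.$$

Setting $a = 6$:
$$I = \frac{7 \pi}{41472}.$$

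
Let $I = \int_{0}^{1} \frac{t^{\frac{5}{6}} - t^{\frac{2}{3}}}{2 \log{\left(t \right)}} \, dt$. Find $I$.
$- \log{\left(10 \right)} + \frac{\log{\left(110 \right)}}{2}$

Consider the one-parameter family: let $I(a) = \int_{0}^{1} \frac{- t^{\frac{2}{3}} + t^{a}}{2 \log{\left(t \right)}} \, dt$.

Since $\dfrac{\partial}{\partial a}\,t^{a} = t^{a} \ln t$, the $\ln t$ in the denominator cancels and
$$\frac{dI}{da} = \int_{0}^{1} \frac{1}{2} t^{a} \, dt = \frac{1}{2} \left[\frac{t^{a+1}}{a+1}\right]_0^1 = \frac{1}{2 \left(a + 1\right)}.$$

Integrating with respect to $a$ gives $I(a) = \log{\left(\frac{\sqrt{15} \sqrt{a + 1}}{5} \right)} + C$.

At $a = \frac{2}{3}$ the integrand is identically $0$, so $I(\frac{2}{3}) = 0$. The closed form gives $0$, hence $C = 0$.

Setting $a = \frac{5}{6}$:
$$I = - \log{\left(10 \right)} + \frac{\log{\left(110 \right)}}{2}.$$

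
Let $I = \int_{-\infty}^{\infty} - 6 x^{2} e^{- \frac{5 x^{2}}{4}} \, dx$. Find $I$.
$- \frac{24 \sqrt{5} \sqrt{\pi}}{25}$

Begin with the known integral
$$J(a) = \int_{-\infty}^{\infty} - 6 e^{- a x^{2}} \, dx = - \frac{6 \sqrt{\pi}}{\sqrt{a}}.$$

Differentiating under the integral sign brings down a factor of $(-x^2)$:
$$\frac{dJ}{da} = \int_{-\infty}^{\infty} 6 x^{2} e^{- a x^{2}} \, dx = \frac{3 \sqrt{\pi}}{a^{\frac{3}{2}}}.$$

The integral on the left is $-I$, so $I = - \frac{3 \sqrt{\pi}}{a^{\frac{3}{2}}}$.

Setting $a = \frac{5}{4}$:
$$I = - \frac{24 \sqrt{5} \sqrt{\pi}}{25}.$$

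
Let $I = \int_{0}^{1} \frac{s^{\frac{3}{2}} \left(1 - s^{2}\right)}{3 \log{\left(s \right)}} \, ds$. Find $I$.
$- \log{\left(3 \right)} + \frac{\log{\left(15 \right)}}{3}$

Replace the exponent $\frac{3}{2}$ by a parameter $a$: let $I(a) = \int_{0}^{1} \frac{- s^{\frac{7}{2}} + s^{a}}{3 \log{\left(s \right)}} \, ds$.

Since $\dfrac{\partial}{\partial a}\,s^{a} = s^{a} \ln s$, the $\ln s$ in the denominator cancels and
$$\frac{dI}{da} = \int_{0}^{1} \frac{1}{3} s^{a} \, ds = \frac{1}{3} \left[\frac{s^{a+1}}{a+1}\right]_0^1 = \frac{1}{3 \left(a + 1\right)}.$$

Integrating with respect to $a$ gives $I(a) = \log{\left(\frac{\sqrt[3]{6} \sqrt[3]{a + 1}}{3} \right)} + C$.

At $a = \frac{7}{2}$ the integrand is identically $0$, so $I(\frac{7}{2}) = 0$. The closed form gives $0$, hence $C = 0$.

Setting $a = \frac{3}{2}$:
$$I = - \log{\left(3 \right)} + \frac{\log{\left(15 \right)}}{3}.$$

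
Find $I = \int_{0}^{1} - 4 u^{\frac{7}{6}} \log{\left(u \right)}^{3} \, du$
$\frac{31104}{28561}$

Consider the simpler parametrised integral
$$J(a) = \int_{0}^{1} - 4 u^{a} \, du = - \frac{4}{a + 1}.$$

Differentiating under the integral sign brings down a factor of $\ln u$:
$$\frac{dJ}{da} = \int_{0}^{1} - 4 u^{a} \log{\left(u \right)} \, du = \frac{4}{\left(a + 1\right)^{2}}.$$

Repeating $3$ times in total — each differentiation brings down another $\ln u$ — gives
$$\frac{d^{3}J}{da^{3}} = \int_{0}^{1} - 4 u^{a} \log{\left(u \right)}^{3} \, du = \frac{24}{\left(a + 1\right)^{4}},$$
and the integrand here is exactly the target integrand, so $I = \frac{24}{\left(a + 1\right)^{4}}$.

Setting $a = \frac{7}{6}$:
$$I = \frac{31104}{28561}.$$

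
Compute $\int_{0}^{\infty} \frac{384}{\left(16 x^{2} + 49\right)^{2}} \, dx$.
$\frac{24 \pi}{343}$

Recall the elementary integral
$$J(a) = \int_{0}^{\infty} \frac{3}{2 \left(a^{2} + x^{2}\right)} \, dx = \frac{3 \pi}{4 a}.$$

Differentiating under the integral sign with respect to $a$,
$$\frac{dJ}{da} = \int_{0}^{\infty} - \frac{3 a}{\left(a^{2} + x^{2}\right)^{2}} \, dx = - \frac{3 \pi}{4 a^{2}},$$
so $\int_{0}^{\infty} \frac{3}{2 \left(a^{2} + x^{2}\right)^{2}} \, dx = \frac{3 \pi}{8 a^{3}}$.

Setting $a = \frac{7}{4}$:
$$I = \frac{24 \pi}{343}.$$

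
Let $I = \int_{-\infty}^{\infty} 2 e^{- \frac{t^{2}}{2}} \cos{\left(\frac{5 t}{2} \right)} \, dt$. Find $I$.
$\frac{2 \sqrt{2} \sqrt{\pi}}{e^{\frac{25}{8}}}$

Let $b$ denote the cosine frequency and define $I(b) = \int_{-\infty}^{\infty} 2 e^{- \frac{t^{2}}{2}} \cos{\left(b t \right)} \, dt$.

Differentiating under the integral sign,
$$I'(b) = \int_{-\infty}^{\infty} - 2 t e^{- \frac{t^{2}}{2}} \sin{\left(b t \right)} \, dt.$$

Integrate $\int_{-\infty}^{\infty} t \sin(b t)\, e^{- \frac{t^{2}}{2}}\, dt$ by parts with $u = \sin(b t)$ and $dv = t\, e^{- \frac{t^{2}}{2}}\, dt$, giving $v = - e^{- \frac{t^{2}}{2}}$. The boundary term vanishes and
$$\int_{-\infty}^{\infty} t \sin(b t)\, e^{- \frac{t^{2}}{2}}\, dt = b \int_{-\infty}^{\infty} \cos(b t)\, e^{- \frac{t^{2}}{2}}\, dt,$$
so $I'(b) = - b\, I(b)$.

This is a separable first-order ODE; solving with the initial condition $I(0) = \int_{-\infty}^{\infty} 2 e^{- \frac{t^{2}}{2}}\,dt = 2 \sqrt{2} \sqrt{\pi}$ gives
$$I(b) = 2 \sqrt{2} \sqrt{\pi} e^{- \frac{b^{2}}{2}}.$$

Setting $b = \frac{5}{2}$:
$$I = \frac{2 \sqrt{2} \sqrt{\pi}}{e^{\frac{25}{8}}}.$$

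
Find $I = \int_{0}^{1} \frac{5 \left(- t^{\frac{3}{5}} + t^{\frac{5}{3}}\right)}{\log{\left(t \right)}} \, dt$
$- \log{\left(\frac{243}{3125} \right)}$

Replace the exponent $\frac{3}{5}$ by a parameter $a$: let $I(a) = \int_{0}^{1} \frac{5 \left(t^{\frac{5}{3}} - t^{a}\right)}{\log{\left(t \right)}} \, dt$.

Since $\dfrac{\partial}{\partial a}\,t^{a} = t^{a} \ln t$, the $\ln t$ in the denominator cancels and
$$\frac{dI}{da} = \int_{0}^{1} -5 t^{a} \, dt = -5 \left[\frac{t^{a+1}}{a+1}\right]_0^1 = - \frac{5}{a + 1}.$$

Integrating with respect to $a$ gives $I(a) = - \log{\left(\frac{243 \left(a + 1\right)^{5}}{32768} \right)} + C$.

At $a = \frac{5}{3}$ the integrand is identically $0$, so $I(\frac{5}{3}) = 0$. The closed form gives $0$, hence $C = 0$.

Setting $a = \frac{3}{5}$:
$$I = - \log{\left(\frac{243}{3125} \right)}.$$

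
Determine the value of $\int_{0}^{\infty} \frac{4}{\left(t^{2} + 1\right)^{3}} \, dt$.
$\frac{3 \pi}{4}$

Begin with the known result
$$J(a) = \int_{0}^{\infty} \frac{4}{a^{2} + t^{2}} \, dt = \frac{2 \pi}{a}.$$

Differentiating under the integral sign with respect to $a$,
$$\frac{dJ}{da} = \int_{0}^{\infty} - \frac{8 a}{\left(a^{2} + t^{2}\right)^{2}} \, dt = - \frac{2 \pi}{a^{2}},$$
so $\int_{0}^{\infty} \frac{4}{\left(a^{2} + t^{2}\right)^{2}} \, dt = \frac{\pi}{a^{3}}$.

Repeating — each differentiation of $1/(t^2+a^2)^j$ produces $-2ja/(t^2+a^2)^{j+1}$ — and dividing through by $-2ja$ at each step yields, after $2$ differentiations in total,
$$\int_{0}^{\infty} \frac{4}{\left(a^{2} + t^{2}\right)^{3}} \, dt = \frac{3 \pi}{4 a^{5}}.$$

Setting $a = 1$:
$$I = \frac{3 \pi}{4}.$$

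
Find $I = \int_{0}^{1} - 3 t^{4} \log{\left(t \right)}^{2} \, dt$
$- \frac{6}{125}$

Begin with the known integral
$$J(a) = \int_{0}^{1} - 3 t^{a} \, dt = - \frac{3}{a + 1}.$$

Differentiating under the integral sign brings down a factor of $\ln t$:
$$\frac{dJ}{da} = \int_{0}^{1} - 3 t^{a} \log{\left(t \right)} \, dt = \frac{3}{\left(a + 1\right)^{2}}.$$

Repeating twice in total — each differentiation brings down another $\ln t$ — gives
$$\frac{d^{2}J}{da^{2}} = \int_{0}^{1} - 3 t^{a} \log{\left(t \right)}^{2} \, dt = - \frac{6}{\left(a + 1\right)^{3}},$$
and the integrand here is exactly the target integrand, so $I = - \frac{6}{\left(a + 1\right)^{3}}$.

Setting $a = 4$:
$$I = - \frac{6}{125}.$$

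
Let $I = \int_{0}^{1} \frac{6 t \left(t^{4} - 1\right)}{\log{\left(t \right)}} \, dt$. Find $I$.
$\log{\left(729 \right)}$

Replace the exponent $1$ by a parameter $a$: let $I(a) = \int_{0}^{1} \frac{6 \left(t^{5} - t^{a}\right)}{\log{\left(t \right)}} \, dt$.

Since $\dfrac{\partial}{\partial a}\,t^{a} = t^{a} \ln t$, the $\ln t$ in the denominator cancels and
$$\frac{dI}{da} = \int_{0}^{1} -6 t^{a} \, dt = -6 \left[\frac{t^{a+1}}{a+1}\right]_0^1 = - \frac{6}{a + 1}.$$

Integrating with respect to $a$ gives $I(a) = \log{\left(\frac{46656}{\left(a + 1\right)^{6}} \right)} + C$.

At $a = 5$ the integrand is identically $0$, so $I(5) = 0$. The closed form gives $0$, hence $C = 0$.

Setting $a = 1$:
$$I = \log{\left(729 \right)}.$$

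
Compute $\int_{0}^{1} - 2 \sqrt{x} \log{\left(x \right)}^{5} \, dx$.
$\frac{5120}{243}$

Consider the simpler parametrised integral
$$J(a) = \int_{0}^{1} - 2 x^{a} \, dx = - \frac{2}{a + 1}.$$

Differentiating under the integral sign brings down a factor of $\ln x$:
$$\frac{dJ}{da} = \int_{0}^{1} - 2 x^{a} \log{\left(x \right)} \, dx = \frac{2}{\left(a + 1\right)^{2}}.$$

Repeating $5$ times in total — each differentiation brings down another $\ln x$ — gives
$$\frac{d^{5}J}{da^{5}} = \int_{0}^{1} - 2 x^{a} \log{\left(x \right)}^{5} \, dx = \frac{240}{\left(a + 1\right)^{6}},$$
and the integrand here is exactly the target integrand, so $I = \frac{240}{\left(a + 1\right)^{6}}$.

Setting $a = \frac{1}{2}$:
$$I = \frac{5120}{243}.$$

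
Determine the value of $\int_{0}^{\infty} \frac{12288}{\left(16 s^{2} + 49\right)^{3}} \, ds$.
$\frac{576 \pi}{16807}$

Start from the standard arctangent integral
$$J(a) = \int_{0}^{\infty} \frac{3}{a^{2} + s^{2}} \, ds = \frac{3 \pi}{2 a}.$$

Differentiating under the integral sign with respect to $a$,
$$\frac{dJ}{da} = \int_{0}^{\infty} - \frac{6 a}{\left(a^{2} + s^{2}\right)^{2}} \, ds = - \frac{3 \pi}{2 a^{2}},$$
so $\int_{0}^{\infty} \frac{3}{\left(a^{2} + s^{2}\right)^{2}} \, ds = \frac{3 \pi}{4 a^{3}}$.

Repeating — each differentiation of $1/(s^2+a^2)^j$ produces $-2ja/(s^2+a^2)^{j+1}$ — and dividing through by $-2ja$ at each step yields, after $2$ differentiations in total,
$$\int_{0}^{\infty} \frac{3}{\left(a^{2} + s^{2}\right)^{3}} \, ds = \frac{9 \pi}{16 a^{5}}.$$

Setting $a = \frac{7}{4}$:
$$I = \frac{576 \pi}{16807}.$$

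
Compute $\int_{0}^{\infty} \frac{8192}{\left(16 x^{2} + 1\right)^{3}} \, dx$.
$384 \pi$

Recall the elementary integral
$$J(a) = \int_{0}^{\infty} \frac{2}{a^{2} + x^{2}} \, dx = \frac{\pi}{a}.$$

Differentiating under the integral sign with respect to $a$,
$$\frac{dJ}{da} = \int_{0}^{\infty} - \frac{4 a}{\left(a^{2} + x^{2}\right)^{2}} \, dx = - \frac{\pi}{a^{2}},$$
so $\int_{0}^{\infty} \frac{2}{\left(a^{2} + x^{2}\right)^{2}} \, dx = \frac{\pi}{2 a^{3}}$.

Repeating — each differentiation of $1/(x^2+a^2)^j$ produces $-2ja/(x^2+a^2)^{j+1}$ — and dividing through by $-2ja$ at each step yields, after $2$ differentiations in total,
$$\int_{0}^{\infty} \frac{2}{\left(a^{2} + x^{2}\right)^{3}} \, dx = \frac{3 \pi}{8 a^{5}}.$$

Setting $a = \frac{1}{4}$:
$$I = 384 \pi.$$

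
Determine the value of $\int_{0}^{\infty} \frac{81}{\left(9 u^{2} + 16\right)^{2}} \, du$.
$\frac{27 \pi}{256}$

Begin with the known result
$$J(a) = \int_{0}^{\infty} \frac{1}{a^{2} + u^{2}} \, du = \frac{\pi}{2 a}.$$

Differentiating under the integral sign with respect to $a$,
$$\frac{dJ}{da} = \int_{0}^{\infty} - \frac{2 a}{\left(a^{2} + u^{2}\right)^{2}} \, du = - \frac{\pi}{2 a^{2}},$$
so $\int_{0}^{\infty} \frac{1}{\left(a^{2} + u^{2}\right)^{2}} \, du = \frac{\pi}{4 a^{3}}$.

Setting $a = \frac{4}{3}$:
$$I = \frac{27 \pi}{256}.$$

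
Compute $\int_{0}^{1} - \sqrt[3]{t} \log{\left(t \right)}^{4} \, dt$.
$- \frac{729}{128}$

Begin with the known integral
$$J(a) = \int_{0}^{1} - t^{a} \, dt = - \frac{1}{a + 1}.$$

Differentiating under the integral sign brings down a factor of $\ln t$:
$$\frac{dJ}{da} = \int_{0}^{1} - t^{a} \log{\left(t \right)} \, dt = \frac{1}{\left(a + 1\right)^{2}}.$$

Repeating $4$ times in total — each differentiation brings down another $\ln t$ — gives
$$\frac{d^{4}J}{da^{4}} = \int_{0}^{1} - t^{a} \log{\left(t \right)}^{4} \, dt = - \frac{24}{\left(a + 1\right)^{5}},$$
and the integrand here is exactly the target integrand, so $I = - \frac{24}{\left(a + 1\right)^{5}}$.

Setting $a = \frac{1}{3}$:
$$I = - \frac{729}{128}.$$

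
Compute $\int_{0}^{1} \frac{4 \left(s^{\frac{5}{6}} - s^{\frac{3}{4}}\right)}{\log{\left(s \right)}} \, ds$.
$- \log{\left(\frac{194481}{234256} \right)}$

Introduce a parameter $a$ in the exponent: let $I(a) = \int_{0}^{1} \frac{4 \left(s^{\frac{5}{6}} - s^{a}\right)}{\log{\left(s \right)}} \, ds$.

Since $\dfrac{\partial}{\partial a}\,s^{a} = s^{a} \ln s$, the $\ln s$ in the denominator cancels and
$$\frac{dI}{da} = \int_{0}^{1} -4 s^{a} \, ds = -4 \left[\frac{s^{a+1}}{a+1}\right]_0^1 = - \frac{4}{a + 1}.$$

Integrating with respect to $a$ gives $I(a) = - \log{\left(\frac{1296 \left(a + 1\right)^{4}}{14641} \right)} + C$.

At $a = \frac{5}{6}$ the integrand is identically $0$, so $I(\frac{5}{6}) = 0$. The closed form gives $0$, hence $C = 0$.

Setting $a = \frac{3}{4}$:
$$I = - \log{\left(\frac{194481}{234256} \right)}.$$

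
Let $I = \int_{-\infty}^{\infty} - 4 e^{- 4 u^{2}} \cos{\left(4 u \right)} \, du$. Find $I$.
$- \frac{2 \sqrt{\pi}}{e}$

Let $b$ denote the cosine frequency and define $I(b) = \int_{-\infty}^{\infty} - 4 e^{- 4 u^{2}} \cos{\left(b u \right)} \, du$.

Differentiating under the integral sign,
$$I'(b) = \int_{-\infty}^{\infty} 4 u e^{- 4 u^{2}} \sin{\left(b u \right)} \, du.$$

Integrate $\int_{-\infty}^{\infty} u \sin(b u)\, e^{- 4 u^{2}}\, du$ by parts with $w = \sin(b u)$ and $dv = u\, e^{- 4 u^{2}}\, du$, giving $v = - \frac{e^{- 4 u^{2}}}{8}$. The boundary term vanishes and
$$\int_{-\infty}^{\infty} u \sin(b u)\, e^{- 4 u^{2}}\, du = \frac{b}{8} \int_{-\infty}^{\infty} \cos(b u)\, e^{- 4 u^{2}}\, du,$$
so $I'(b) = - \frac{b}{8}\, I(b)$.

This is a separable first-order ODE; solving with the initial condition $I(0) = \int_{-\infty}^{\infty} - 4 e^{- 4 u^{2}}\,du = - 2 \sqrt{\pi}$ gives
$$I(b) = - 2 \sqrt{\pi} e^{- \frac{b^{2}}{16}}.$$

Setting $b = 4$:
$$I = - \frac{2 \sqrt{\pi}}{e}.$$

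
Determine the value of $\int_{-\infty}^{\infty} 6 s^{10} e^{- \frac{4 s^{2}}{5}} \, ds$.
$\frac{8859375 \sqrt{5} \sqrt{\pi}}{32768}$

Consider the simpler parametrised integral
$$J(a) = \int_{-\infty}^{\infty} 6 e^{- a s^{2}} \, ds = \frac{6 \sqrt{\pi}}{\sqrt{a}}.$$

Differentiating under the integral sign brings down a factor of $(-s^2)$:
$$\frac{dJ}{da} = \int_{-\infty}^{\infty} - 6 s^{2} e^{- a s^{2}} \, ds = - \frac{3 \sqrt{\pi}}{a^{\frac{3}{2}}}.$$

Repeating $5$ times in total — each differentiation brings down another $(-s^2)$ — gives
$$\frac{d^{5}J}{da^{5}} = \int_{-\infty}^{\infty} - 6 s^{10} e^{- a s^{2}} \, ds = - \frac{2835 \sqrt{\pi}}{16 a^{\frac{11}{2}}},$$
and the integrand here is $(-1)^{5}$ times the target integrand, so $I = (-1)^{5}\,\frac{d^{5}J}{da^{5}} = \frac{2835 \sqrt{\pi}}{16 a^{\frac{11}{2}}}$.

Setting $a = \frac{4}{5}$:
$$I = \frac{8859375 \sqrt{5} \sqrt{\pi}}{32768}.$$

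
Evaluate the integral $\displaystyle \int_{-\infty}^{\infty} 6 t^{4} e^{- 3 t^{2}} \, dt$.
$\frac{\sqrt{3} \sqrt{\pi}}{6}$

Consider the simpler parametrised integral
$$J(a) = \int_{-\infty}^{\infty} 6 e^{- a t^{2}} \, dt = \frac{6 \sqrt{\pi}}{\sqrt{a}}.$$

Differentiating under the integral sign brings down a factor of $(-t^2)$:
$$\frac{dJ}{da} = \int_{-\infty}^{\infty} - 6 t^{2} e^{- a t^{2}} \, dt = - \frac{3 \sqrt{\pi}}{a^{\frac{3}{2}}}.$$

Repeating twice in total — each differentiation brings down another $(-t^2)$ — gives
$$\frac{d^{2}J}{da^{2}} = \int_{-\infty}^{\infty} 6 t^{4} e^{- a t^{2}} \, dt = \frac{9 \sqrt{\pi}}{2 a^{\frac{5}{2}}},$$
and the integrand here is exactly the target integrand, so $I = \frac{9 \sqrt{\pi}}{2 a^{\frac{5}{2}}}$.

Setting $a = 3$:
$$I = \frac{\sqrt{3} \sqrt{\pi}}{6}.$$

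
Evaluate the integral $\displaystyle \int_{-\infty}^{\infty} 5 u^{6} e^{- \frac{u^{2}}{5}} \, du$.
$\frac{9375 \sqrt{5} \sqrt{\pi}}{8}$

Consider the simpler parametrised integral
$$J(a) = \int_{-\infty}^{\infty} 5 e^{- a u^{2}} \, du = \frac{5 \sqrt{\pi}}{\sqrt{a}}.$$

Differentiating under the integral sign brings down a factor of $(-u^2)$:
$$\frac{dJ}{da} = \int_{-\infty}^{\infty} - 5 u^{2} e^{- a u^{2}} \, du = - \frac{5 \sqrt{\pi}}{2 a^{\frac{3}{2}}}.$$

Repeating $3$ times in total — each differentiation brings down another $(-u^2)$ — gives
$$\frac{d^{3}J}{da^{3}} = \int_{-\infty}^{\infty} - 5 u^{6} e^{- a u^{2}} \, du = - \frac{75 \sqrt{\pi}}{8 a^{\frac{7}{2}}},$$
and the integrand here is $(-1)^{3}$ times the target integrand, so $I = (-1)^{3}\,\frac{d^{3}J}{da^{3}} = \frac{75 \sqrt{\pi}}{8 a^{\frac{7}{2}}}$.

Setting $a = \frac{1}{5}$:
$$I = \frac{9375 \sqrt{5} \sqrt{\pi}}{8}.$$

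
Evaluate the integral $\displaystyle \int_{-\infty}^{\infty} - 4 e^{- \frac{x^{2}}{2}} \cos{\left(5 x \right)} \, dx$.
$- \frac{4 \sqrt{2} \sqrt{\pi}}{e^{\frac{25}{2}}}$

Let $b$ denote the cosine frequency and define $I(b) = \int_{-\infty}^{\infty} - 4 e^{- \frac{x^{2}}{2}} \cos{\left(b x \right)} \, dx$.

Differentiating under the integral sign,
$$I'(b) = \int_{-\infty}^{\infty} 4 x e^{- \frac{x^{2}}{2}} \sin{\left(b x \right)} \, dx.$$

Integrate $\int_{-\infty}^{\infty} x \sin(b x)\, e^{- \frac{x^{2}}{2}}\, dx$ by parts with $u = \sin(b x)$ and $dv = x\, e^{- \frac{x^{2}}{2}}\, dx$, giving $v = - e^{- \frac{x^{2}}{2}}$. The boundary term vanishes and
$$\int_{-\infty}^{\infty} x \sin(b x)\, e^{- \frac{x^{2}}{2}}\, dx = b \int_{-\infty}^{\infty} \cos(b x)\, e^{- \frac{x^{2}}{2}}\, dx,$$
so $I'(b) = - b\, I(b)$.

This is a separable first-order ODE; solving with the initial condition $I(0) = \int_{-\infty}^{\infty} - 4 e^{- \frac{x^{2}}{2}}\,dx = - 4 \sqrt{2} \sqrt{\pi}$ gives
$$I(b) = - 4 \sqrt{2} \sqrt{\pi} e^{- \frac{b^{2}}{2}}.$$

Setting $b = 5$:
$$I = - \frac{4 \sqrt{2} \sqrt{\pi}}{e^{\frac{25}{2}}}.$$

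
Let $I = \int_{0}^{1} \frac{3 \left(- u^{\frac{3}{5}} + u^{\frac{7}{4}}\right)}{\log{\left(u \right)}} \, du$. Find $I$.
$\log{\left(\frac{166375}{32768} \right)}$

Consider the one-parameter family: let $I(a) = \int_{0}^{1} \frac{3 \left(- u^{\frac{3}{5}} + u^{a}\right)}{\log{\left(u \right)}} \, du$.

Since $\dfrac{\partial}{\partial a}\,u^{a} = u^{a} \ln u$, the $\ln u$ in the denominator cancels and
$$\frac{dI}{da} = \int_{0}^{1} 3 u^{a} \, du = 3 \left[\frac{u^{a+1}}{a+1}\right]_0^1 = \frac{3}{a + 1}.$$

Integrating with respect to $a$ gives $I(a) = \log{\left(\frac{125 \left(a + 1\right)^{3}}{512} \right)} + C$.

At $a = \frac{3}{5}$ the integrand is identically $0$, so $I(\frac{3}{5}) = 0$. The closed form gives $0$, hence $C = 0$.

Setting $a = \frac{7}{4}$:
$$I = \log{\left(\frac{166375}{32768} \right)}.$$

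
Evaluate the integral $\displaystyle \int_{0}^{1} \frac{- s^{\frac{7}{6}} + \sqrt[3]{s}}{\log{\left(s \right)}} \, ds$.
$\log{\left(\frac{8}{13} \right)}$

Consider the one-parameter family: let $I(a) = \int_{0}^{1} \frac{- s^{\frac{7}{6}} + s^{a}}{\log{\left(s \right)}} \, ds$.

Since $\dfrac{\partial}{\partial a}\,s^{a} = s^{a} \ln s$, the $\ln s$ in the denominator cancels and
$$\frac{dI}{da} = \int_{0}^{1} s^{a} \, ds = \left[\frac{s^{a+1}}{a+1}\right]_0^1 = \frac{1}{a + 1}.$$

Integrating with respect to $a$ gives $I(a) = \log{\left(\frac{6 a}{13} + \frac{6}{13} \right)} + C$.

At $a = \frac{7}{6}$ the integrand is identically $0$, so $I(\frac{7}{6}) = 0$. The closed form gives $0$, hence $C = 0$.

Setting $a = \frac{1}{3}$:
$$I = \log{\left(\frac{8}{13} \right)}.$$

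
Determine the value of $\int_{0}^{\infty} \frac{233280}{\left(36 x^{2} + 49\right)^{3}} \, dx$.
$\frac{7290 \pi}{16807}$

Begin with the known result
$$J(a) = \int_{0}^{\infty} \frac{5}{a^{2} + x^{2}} \, dx = \frac{5 \pi}{2 a}.$$

Differentiating under the integral sign with respect to $a$,
$$\frac{dJ}{da} = \int_{0}^{\infty} - \frac{10 a}{\left(a^{2} + x^{2}\right)^{2}} \, dx = - \frac{5 \pi}{2 a^{2}},$$
so $\int_{0}^{\infty} \frac{5}{\left(a^{2} + x^{2}\right)^{2}} \, dx = \frac{5 \pi}{4 a^{3}}$.

Repeating — each differentiation of $1/(x^2+a^2)^j$ produces $-2ja/(x^2+a^2)^{j+1}$ — and dividing through by $-2ja$ at each step yields, after $2$ differentiations in total,
$$\int_{0}^{\infty} \frac{5}{\left(a^{2} + x^{2}\right)^{3}} \, dx = \frac{15 \pi}{16 a^{5}}.$$

Setting $a = \frac{7}{6}$:
$$I = \frac{7290 \pi}{16807}.$$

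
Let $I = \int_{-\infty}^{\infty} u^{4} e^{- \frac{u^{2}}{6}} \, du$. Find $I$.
$27 \sqrt{6} \sqrt{\pi}$

Consider the simpler parametrised integral
$$J(a) = \int_{-\infty}^{\infty} e^{- a u^{2}} \, du = \frac{\sqrt{\pi}}{\sqrt{a}}.$$

Differentiating under the integral sign brings down a factor of $(-u^2)$:
$$\frac{dJ}{da} = \int_{-\infty}^{\infty} - u^{2} e^{- a u^{2}} \, du = - \frac{\sqrt{\pi}}{2 a^{\frac{3}{2}}}.$$

Repeating twice in total — each differentiation brings down another $(-u^2)$ — gives
$$\frac{d^{2}J}{da^{2}} = \int_{-\infty}^{\infty} u^{4} e^{- a u^{2}} \, du = \frac{3 \sqrt{\pi}}{4 a^{\frac{5}{2}}},$$
and the integrand here is exactly the target integrand, so $I = \frac{3 \sqrt{\pi}}{4 a^{\frac{5}{2}}}$.

Setting $a = \frac{1}{6}$:
$$I = 27 \sqrt{6} \sqrt{\pi}.$$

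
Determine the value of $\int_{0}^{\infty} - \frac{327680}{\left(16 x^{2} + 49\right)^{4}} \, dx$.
$- \frac{12800 \pi}{823543}$

Recall the elementary integral
$$J(a) = \int_{0}^{\infty} - \frac{5}{a^{2} + x^{2}} \, dx = - \frac{5 \pi}{2 a}.$$

Differentiating under the integral sign with respect to $a$,
$$\frac{dJ}{da} = \int_{0}^{\infty} \frac{10 a}{\left(a^{2} + x^{2}\right)^{2}} \, dx = \frac{5 \pi}{2 a^{2}},$$
so $\int_{0}^{\infty} - \frac{5}{\left(a^{2} + x^{2}\right)^{2}} \, dx = - \frac{5 \pi}{4 a^{3}}$.

Repeating — each differentiation of $1/(x^2+a^2)^j$ produces $-2ja/(x^2+a^2)^{j+1}$ — and dividing through by $-2ja$ at each step yields, after $3$ differentiations in total,
$$\int_{0}^{\infty} - \frac{5}{\left(a^{2} + x^{2}\right)^{4}} \, dx = - \frac{25 \pi}{32 a^{7}}.$$

Setting $a = \frac{7}{4}$:
$$I = - \frac{12800 \pi}{823543}.$$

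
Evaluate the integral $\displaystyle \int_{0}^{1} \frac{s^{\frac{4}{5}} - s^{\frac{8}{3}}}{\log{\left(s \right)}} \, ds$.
$\log{\left(\frac{27}{55} \right)}$

Consider the one-parameter family: let $I(a) = \int_{0}^{1} \frac{- s^{\frac{8}{3}} + s^{a}}{\log{\left(s \right)}} \, ds$.

Since $\dfrac{\partial}{\partial a}\,s^{a} = s^{a} \ln s$, the $\ln s$ in the denominator cancels and
$$\frac{dI}{da} = \int_{0}^{1} s^{a} \, ds = \left[\frac{s^{a+1}}{a+1}\right]_0^1 = \frac{1}{a + 1}.$$

Integrating with respect to $a$ gives $I(a) = \log{\left(\frac{3 a}{11} + \frac{3}{11} \right)} + C$.

At $a = \frac{8}{3}$ the integrand is identically $0$, so $I(\frac{8}{3}) = 0$. The closed form gives $0$, hence $C = 0$.

Setting $a = \frac{4}{5}$:
$$I = \log{\left(\frac{27}{55} \right)}.$$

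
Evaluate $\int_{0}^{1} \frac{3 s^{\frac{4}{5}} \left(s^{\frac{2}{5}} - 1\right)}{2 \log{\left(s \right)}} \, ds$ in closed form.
$- 3 \log{\left(3 \right)} + \frac{3 \log{\left(11 \right)}}{2}$

Consider the one-parameter family: let $I(a) = \int_{0}^{1} \frac{3 \left(s^{\frac{6}{5}} - s^{a}\right)}{2 \log{\left(s \right)}} \, ds$.

Since $\dfrac{\partial}{\partial a}\,s^{a} = s^{a} \ln s$, the $\ln s$ in the denominator cancels and
$$\frac{dI}{da} = \int_{0}^{1} - \frac{3}{2} s^{a} \, ds = - \frac{3}{2} \left[\frac{s^{a+1}}{a+1}\right]_0^1 = - \frac{3}{2 a + 2}.$$

Integrating with respect to $a$ gives $I(a) = - \log{\left(\frac{5 \sqrt{55} \left(a + 1\right)^{\frac{3}{2}}}{121} \right)} + C$.

At $a = \frac{6}{5}$ the integrand is identically $0$, so $I(\frac{6}{5}) = 0$. The closed form gives $0$, hence $C = 0$.

Setting $a = \frac{4}{5}$:
$$I = - 3 \log{\left(3 \right)} + \frac{3 \log{\left(11 \right)}}{2}.$$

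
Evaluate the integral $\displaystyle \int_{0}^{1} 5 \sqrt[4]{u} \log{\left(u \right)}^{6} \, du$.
$\frac{2359296}{3125}$

Consider the simpler parametrised integral
$$J(a) = \int_{0}^{1} 5 u^{a} \, du = \frac{5}{a + 1}.$$

Differentiating under the integral sign brings down a factor of $\ln u$:
$$\frac{dJ}{da} = \int_{0}^{1} 5 u^{a} \log{\left(u \right)} \, du = - \frac{5}{\left(a + 1\right)^{2}}.$$

Repeating $6$ times in total — each differentiation brings down another $\ln u$ — gives
$$\frac{d^{6}J}{da^{6}} = \int_{0}^{1} 5 u^{a} \log{\left(u \right)}^{6} \, du = \frac{3600}{\left(a + 1\right)^{7}},$$
and the integrand here is exactly the target integrand, so $I = \frac{3600}{\left(a + 1\right)^{7}}$.

Setting $a = \frac{1}{4}$:
$$I = \frac{2359296}{3125}.$$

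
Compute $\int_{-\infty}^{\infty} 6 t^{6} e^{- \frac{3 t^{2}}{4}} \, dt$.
$\frac{160 \sqrt{3} \sqrt{\pi}}{9}$

Consider the simpler parametrised integral
$$J(a) = \int_{-\infty}^{\infty} 6 e^{- a t^{2}} \, dt = \frac{6 \sqrt{\pi}}{\sqrt{a}}.$$

Differentiating under the integral sign brings down a factor of $(-t^2)$:
$$\frac{dJ}{da} = \int_{-\infty}^{\infty} - 6 t^{2} e^{- a t^{2}} \, dt = - \frac{3 \sqrt{\pi}}{a^{\frac{3}{2}}}.$$

Repeating $3$ times in total — each differentiation brings down another $(-t^2)$ — gives
$$\frac{d^{3}J}{da^{3}} = \int_{-\infty}^{\infty} - 6 t^{6} e^{- a t^{2}} \, dt = - \frac{45 \sqrt{\pi}}{4 a^{\frac{7}{2}}},$$
and the integrand here is $(-1)^{3}$ times the target integrand, so $I = (-1)^{3}\,\frac{d^{3}J}{da^{3}} = \frac{45 \sqrt{\pi}}{4 a^{\frac{7}{2}}}$.

Setting $a = \frac{3}{4}$:
$$I = \frac{160 \sqrt{3} \sqrt{\pi}}{9}.$$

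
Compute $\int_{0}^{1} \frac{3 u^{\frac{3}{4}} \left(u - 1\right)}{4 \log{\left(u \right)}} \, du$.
$- \frac{3 \log{\left(7 \right)}}{4} + \frac{3 \log{\left(11 \right)}}{4}$

Consider the one-parameter family: let $I(a) = \int_{0}^{1} \frac{3 \left(u^{\frac{7}{4}} - u^{a}\right)}{4 \log{\left(u \right)}} \, du$.

Since $\dfrac{\partial}{\partial a}\,u^{a} = u^{a} \ln u$, the $\ln u$ in the denominator cancels and
$$\frac{dI}{da} = \int_{0}^{1} - \frac{3}{4} u^{a} \, du = - \frac{3}{4} \left[\frac{u^{a+1}}{a+1}\right]_0^1 = - \frac{3}{4 a + 4}.$$

Integrating with respect to $a$ gives $I(a) = - \frac{3 \log{\left(a + 1 \right)}}{4} - \frac{3 \log{\left(2 \right)}}{2} + \frac{3 \log{\left(11 \right)}}{4} + C$.

At $a = \frac{7}{4}$ the integrand is identically $0$, so $I(\frac{7}{4}) = 0$. The closed form gives $0$, hence $C = 0$.

Setting $a = \frac{3}{4}$:
$$I = - \frac{3 \log{\left(7 \right)}}{4} + \frac{3 \log{\left(11 \right)}}{4}.$$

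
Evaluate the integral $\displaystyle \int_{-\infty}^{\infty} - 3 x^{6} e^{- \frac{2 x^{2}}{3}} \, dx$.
$- \frac{1215 \sqrt{6} \sqrt{\pi}}{128}$

Start from the elementary integral
$$J(a) = \int_{-\infty}^{\infty} - 3 e^{- a x^{2}} \, dx = - \frac{3 \sqrt{\pi}}{\sqrt{a}}.$$

Differentiating under the integral sign brings down a factor of $(-x^2)$:
$$\frac{dJ}{da} = \int_{-\infty}^{\infty} 3 x^{2} e^{- a x^{2}} \, dx = \frac{3 \sqrt{\pi}}{2 a^{\frac{3}{2}}}.$$

Repeating $3$ times in total — each differentiation brings down another $(-x^2)$ — gives
$$\frac{d^{3}J}{da^{3}} = \int_{-\infty}^{\infty} 3 x^{6} e^{- a x^{2}} \, dx = \frac{45 \sqrt{\pi}}{8 a^{\frac{7}{2}}},$$
and the integrand here is $(-1)^{3}$ times the target integrand, so $I = (-1)^{3}\,\frac{d^{3}J}{da^{3}} = - \frac{45 \sqrt{\pi}}{8 a^{\frac{7}{2}}}$.

Setting $a = \frac{2}{3}$:
$$I = - \frac{1215 \sqrt{6} \sqrt{\pi}}{128}.$$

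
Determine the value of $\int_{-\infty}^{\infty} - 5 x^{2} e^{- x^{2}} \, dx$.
$- \frac{5 \sqrt{\pi}}{2}$

Consider the simpler parametrised integral
$$J(a) = \int_{-\infty}^{\infty} - 5 e^{- a x^{2}} \, dx = - \frac{5 \sqrt{\pi}}{\sqrt{a}}.$$

Differentiating under the integral sign brings down a factor of $(-x^2)$:
$$\frac{dJ}{da} = \int_{-\infty}^{\infty} 5 x^{2} e^{- a x^{2}} \, dx = \frac{5 \sqrt{\pi}}{2 a^{\frac{3}{2}}}.$$

The integral on the left is $-I$, so $I = - \frac{5 \sqrt{\pi}}{2 a^{\frac{3}{2}}}$.

Setting $a = 1$:
$$I = - \frac{5 \sqrt{\pi}}{2}.$$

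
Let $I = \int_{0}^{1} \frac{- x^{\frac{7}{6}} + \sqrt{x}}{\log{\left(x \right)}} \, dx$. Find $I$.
$\log{\left(\frac{9}{13} \right)}$

Consider the one-parameter family: let $I(a) = \int_{0}^{1} \frac{- x^{\frac{7}{6}} + x^{a}}{\log{\left(x \right)}} \, dx$.

Since $\dfrac{\partial}{\partial a}\,x^{a} = x^{a} \ln x$, the $\ln x$ in the denominator cancels and
$$\frac{dI}{da} = \int_{0}^{1} x^{a} \, dx = \left[\frac{x^{a+1}}{a+1}\right]_0^1 = \frac{1}{a + 1}.$$

Integrating with respect to $a$ gives $I(a) = \log{\left(\frac{6 a}{13} + \frac{6}{13} \right)} + C$.

At $a = \frac{7}{6}$ the integrand is identically $0$, so $I(\frac{7}{6}) = 0$. The closed form gives $0$, hence $C = 0$.

Setting $a = \frac{1}{2}$:
$$I = \log{\left(\frac{9}{13} \right)}.$$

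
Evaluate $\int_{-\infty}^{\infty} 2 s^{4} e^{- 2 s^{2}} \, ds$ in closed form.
$\frac{3 \sqrt{2} \sqrt{\pi}}{16}$

Start from the elementary integral
$$J(a) = \int_{-\infty}^{\infty} 2 e^{- a s^{2}} \, ds = \frac{2 \sqrt{\pi}}{\sqrt{a}}.$$

Differentiating under the integral sign brings down a factor of $(-s^2)$:
$$\frac{dJ}{da} = \int_{-\infty}^{\infty} - 2 s^{2} e^{- a s^{2}} \, ds = - \frac{\sqrt{\pi}}{a^{\frac{3}{2}}}.$$

Repeating twice in total — each differentiation brings down another $(-s^2)$ — gives
$$\frac{d^{2}J}{da^{2}} = \int_{-\infty}^{\infty} 2 s^{4} e^{- a s^{2}} \, ds = \frac{3 \sqrt{\pi}}{2 a^{\frac{5}{2}}},$$
and the integrand here is exactly the target integrand, so $I = \frac{3 \sqrt{\pi}}{2 a^{\frac{5}{2}}}$.

Setting $a = 2$:
$$I = \frac{3 \sqrt{2} \sqrt{\pi}}{16}.$$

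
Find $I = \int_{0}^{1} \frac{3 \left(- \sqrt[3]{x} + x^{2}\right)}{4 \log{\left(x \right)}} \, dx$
$\log{\left(\frac{3 \sqrt{6}}{4} \right)}$

Introduce a parameter $a$ in the exponent: let $I(a) = \int_{0}^{1} \frac{3 \left(x^{2} - x^{a}\right)}{4 \log{\left(x \right)}} \, dx$.

Since $\dfrac{\partial}{\partial a}\,x^{a} = x^{a} \ln x$, the $\ln x$ in the denominator cancels and
$$\frac{dI}{da} = \int_{0}^{1} - \frac{3}{4} x^{a} \, dx = - \frac{3}{4} \left[\frac{x^{a+1}}{a+1}\right]_0^1 = - \frac{3}{4 a + 4}.$$

Integrating with respect to $a$ gives $I(a) = - \frac{3 \log{\left(a + 1 \right)}}{4} + \frac{3 \log{\left(3 \right)}}{4} + C$.

At $a = 2$ the integrand is identically $0$, so $I(2) = 0$. The closed form gives $0$, hence $C = 0$.

Setting $a = \frac{1}{3}$:
$$I = \log{\left(\frac{3 \sqrt{6}}{4} \right)}.$$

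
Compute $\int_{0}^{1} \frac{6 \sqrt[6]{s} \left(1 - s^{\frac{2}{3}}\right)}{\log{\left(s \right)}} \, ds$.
$\log{\left(\frac{117649}{1771561} \right)}$

Consider the one-parameter family: let $I(a) = \int_{0}^{1} \frac{6 \left(- s^{\frac{5}{6}} + s^{a}\right)}{\log{\left(s \right)}} \, ds$.

Since $\dfrac{\partial}{\partial a}\,s^{a} = s^{a} \ln s$, the $\ln s$ in the denominator cancels and
$$\frac{dI}{da} = \int_{0}^{1} 6 s^{a} \, ds = 6 \left[\frac{s^{a+1}}{a+1}\right]_0^1 = \frac{6}{a + 1}.$$

Integrating with respect to $a$ gives $I(a) = \log{\left(\frac{46656 \left(a + 1\right)^{6}}{1771561} \right)} + C$.

At $a = \frac{5}{6}$ the integrand is identically $0$, so $I(\frac{5}{6}) = 0$. The closed form gives $0$, hence $C = 0$.

Setting $a = \frac{1}{6}$:
$$I = \log{\left(\frac{117649}{1771561} \right)}.$$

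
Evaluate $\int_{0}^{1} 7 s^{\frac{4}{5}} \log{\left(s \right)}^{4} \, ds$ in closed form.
$\frac{175000}{19683}$

Start from the elementary integral
$$J(a) = \int_{0}^{1} 7 s^{a} \, ds = \frac{7}{a + 1}.$$

Differentiating under the integral sign brings down a factor of $\ln s$:
$$\frac{dJ}{da} = \int_{0}^{1} 7 s^{a} \log{\left(s \right)} \, ds = - \frac{7}{\left(a + 1\right)^{2}}.$$

Repeating $4$ times in total — each differentiation brings down another $\ln s$ — gives
$$\frac{d^{4}J}{da^{4}} = \int_{0}^{1} 7 s^{a} \log{\left(s \right)}^{4} \, ds = \frac{168}{\left(a + 1\right)^{5}},$$
and the integrand here is exactly the target integrand, so $I = \frac{168}{\left(a + 1\right)^{5}}$.

Setting $a = \frac{4}{5}$:
$$I = \frac{175000}{19683}.$$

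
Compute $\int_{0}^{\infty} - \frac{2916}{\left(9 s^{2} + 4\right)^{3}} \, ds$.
$- \frac{729 \pi}{128}$

Begin with the known result
$$J(a) = \int_{0}^{\infty} - \frac{4}{a^{2} + s^{2}} \, ds = - \frac{2 \pi}{a}.$$

Differentiating under the integral sign with respect to $a$,
$$\frac{dJ}{da} = \int_{0}^{\infty} \frac{8 a}{\left(a^{2} + s^{2}\right)^{2}} \, ds = \frac{2 \pi}{a^{2}},$$
so $\int_{0}^{\infty} - \frac{4}{\left(a^{2} + s^{2}\right)^{2}} \, ds = - \frac{\pi}{a^{3}}$.

Repeating — each differentiation of $1/(s^2+a^2)^j$ produces $-2ja/(s^2+a^2)^{j+1}$ — and dividing through by $-2ja$ at each step yields, after $2$ differentiations in total,
$$\int_{0}^{\infty} - \frac{4}{\left(a^{2} + s^{2}\right)^{3}} \, ds = - \frac{3 \pi}{4 a^{5}}.$$

Setting $a = \frac{2}{3}$:
$$I = - \frac{729 \pi}{128}.$$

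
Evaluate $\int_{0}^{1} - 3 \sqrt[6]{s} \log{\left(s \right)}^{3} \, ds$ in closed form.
$\frac{23328}{2401}$

Start from the elementary integral
$$J(a) = \int_{0}^{1} - 3 s^{a} \, ds = - \frac{3}{a + 1}.$$

Differentiating under the integral sign brings down a factor of $\ln s$:
$$\frac{dJ}{da} = \int_{0}^{1} - 3 s^{a} \log{\left(s \right)} \, ds = \frac{3}{\left(a + 1\right)^{2}}.$$

Repeating $3$ times in total — each differentiation brings down another $\ln s$ — gives
$$\frac{d^{3}J}{da^{3}} = \int_{0}^{1} - 3 s^{a} \log{\left(s \right)}^{3} \, ds = \frac{18}{\left(a + 1\right)^{4}},$$
and the integrand here is exactly the target integrand, so $I = \frac{18}{\left(a + 1\right)^{4}}$.

Setting $a = \frac{1}{6}$:
$$I = \frac{23328}{2401}.$$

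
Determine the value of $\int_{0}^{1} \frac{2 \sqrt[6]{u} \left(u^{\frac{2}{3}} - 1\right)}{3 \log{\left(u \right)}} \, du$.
$- \frac{2 \log{\left(7 \right)}}{3} + \frac{2 \log{\left(11 \right)}}{3}$

Consider the one-parameter family: let $I(a) = \int_{0}^{1} \frac{2 \left(u^{\frac{5}{6}} - u^{a}\right)}{3 \log{\left(u \right)}} \, du$.

Since $\dfrac{\partial}{\partial a}\,u^{a} = u^{a} \ln u$, the $\ln u$ in the denominator cancels and
$$\frac{dI}{da} = \int_{0}^{1} - \frac{2}{3} u^{a} \, du = - \frac{2}{3} \left[\frac{u^{a+1}}{a+1}\right]_0^1 = - \frac{2}{3 a + 3}.$$

Integrating with respect to $a$ gives $I(a) = - \frac{2 \log{\left(a + 1 \right)}}{3} - \frac{2 \log{\left(6 \right)}}{3} + \frac{2 \log{\left(11 \right)}}{3} + C$.

At $a = \frac{5}{6}$ the integrand is identically $0$, so $I(\frac{5}{6}) = 0$. The closed form gives $0$, hence $C = 0$.

Setting $a = \frac{1}{6}$:
$$I = - \frac{2 \log{\left(7 \right)}}{3} + \frac{2 \log{\left(11 \right)}}{3}.$$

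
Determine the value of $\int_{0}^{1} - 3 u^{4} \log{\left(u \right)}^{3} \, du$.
$\frac{18}{625}$

Begin with the known integral
$$J(a) = \int_{0}^{1} - 3 u^{a} \, du = - \frac{3}{a + 1}.$$

Differentiating under the integral sign brings down a factor of $\ln u$:
$$\frac{dJ}{da} = \int_{0}^{1} - 3 u^{a} \log{\left(u \right)} \, du = \frac{3}{\left(a + 1\right)^{2}}.$$

Repeating $3$ times in total — each differentiation brings down another $\ln u$ — gives
$$\frac{d^{3}J}{da^{3}} = \int_{0}^{1} - 3 u^{a} \log{\left(u \right)}^{3} \, du = \frac{18}{\left(a + 1\right)^{4}},$$
and the integrand here is exactly the target integrand, so $I = \frac{18}{\left(a + 1\right)^{4}}$.

Setting $a = 4$:
$$I = \frac{18}{625}.$$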